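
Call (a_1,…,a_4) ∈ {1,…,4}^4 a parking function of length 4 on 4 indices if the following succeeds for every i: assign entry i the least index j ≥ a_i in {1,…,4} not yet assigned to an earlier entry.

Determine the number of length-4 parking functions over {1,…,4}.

125

#PF = (4−4+1)·(4+1)^(4−1) = 1×125 = 125 (Pollak)
Example (1,3,2,3) → sorted (1,2,3,3): b_i ≤ i ∀i, a PF.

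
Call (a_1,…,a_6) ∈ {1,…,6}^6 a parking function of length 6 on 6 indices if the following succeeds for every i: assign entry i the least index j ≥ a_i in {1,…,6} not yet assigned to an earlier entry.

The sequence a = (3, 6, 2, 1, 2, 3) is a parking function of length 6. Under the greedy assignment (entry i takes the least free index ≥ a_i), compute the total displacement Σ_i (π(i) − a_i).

4

Σπ = 21 ({1..6} each once); Σa = 3+6+2+1+2+3 = 17; disp = 21−17 = 4.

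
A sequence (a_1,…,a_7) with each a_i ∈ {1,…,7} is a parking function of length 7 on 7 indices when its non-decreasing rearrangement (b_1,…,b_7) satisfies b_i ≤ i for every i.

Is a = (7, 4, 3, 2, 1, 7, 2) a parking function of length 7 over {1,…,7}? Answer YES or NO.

NO

Rearranged: b = (1, 2, 2, 3, 4, 7, 7).
  b_1=1 ≤ 1
  b_2=2 ≤ 2
  b_3=2 ≤ 3
  b_4=3 ≤ 4
  b_5=4 ≤ 5
  b_6=7 > 6
  fails at i=6 ⇒ NO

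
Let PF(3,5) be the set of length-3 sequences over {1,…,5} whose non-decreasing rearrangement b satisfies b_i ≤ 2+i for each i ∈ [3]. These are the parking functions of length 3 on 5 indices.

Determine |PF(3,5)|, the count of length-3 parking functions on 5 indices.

108

|PF(3,5)| = 3·6^2 = 3 · 36 = 108 [KW]
Example (1,3,1) → sorted (1,1,3): b_i ≤ 2+i ∀i, a PF.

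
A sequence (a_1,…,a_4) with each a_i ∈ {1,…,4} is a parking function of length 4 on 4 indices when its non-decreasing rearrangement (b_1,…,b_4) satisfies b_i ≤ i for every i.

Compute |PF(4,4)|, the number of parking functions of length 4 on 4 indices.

|PF(4,4)| = (4−4+1)·(4+1)^(4−1) = 1×125 = 125 (Konheim–Weiss)
Example (1,2,4,1) → sorted (1,1,2,4): b_i ≤ i ∀i, a PF.

125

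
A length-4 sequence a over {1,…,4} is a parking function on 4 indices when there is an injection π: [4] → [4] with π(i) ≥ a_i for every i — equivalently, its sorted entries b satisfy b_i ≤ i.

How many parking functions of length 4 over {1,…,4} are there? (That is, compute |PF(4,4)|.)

|PF(4,4)| = (5−4)·5^(4−1) = 1×125 = 125
Check (3,4,1,2) → sorted (1,2,3,4): b_i ≤ i ∀i, a PF.

125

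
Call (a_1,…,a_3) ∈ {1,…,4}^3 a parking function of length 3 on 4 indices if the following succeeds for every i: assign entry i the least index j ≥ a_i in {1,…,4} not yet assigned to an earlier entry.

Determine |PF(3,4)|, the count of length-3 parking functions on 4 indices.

50

Count = (5−3)·5^(3−1) = 2·25 = 50 (Konheim–Weiss)
Check (3,2,1) → sorted (1,2,3): b_i ≤ 1+i ∀i, a PF.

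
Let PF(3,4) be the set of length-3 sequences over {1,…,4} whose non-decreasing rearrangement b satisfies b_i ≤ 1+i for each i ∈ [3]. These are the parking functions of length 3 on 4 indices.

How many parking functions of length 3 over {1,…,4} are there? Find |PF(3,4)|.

Count = (5−3)·5^(3−1) = 2 · 25 = 50 [KW]
One tuple (2,1,1) → sorted (1,1,2): b_i ≤ 1+i ∀i, a PF.

50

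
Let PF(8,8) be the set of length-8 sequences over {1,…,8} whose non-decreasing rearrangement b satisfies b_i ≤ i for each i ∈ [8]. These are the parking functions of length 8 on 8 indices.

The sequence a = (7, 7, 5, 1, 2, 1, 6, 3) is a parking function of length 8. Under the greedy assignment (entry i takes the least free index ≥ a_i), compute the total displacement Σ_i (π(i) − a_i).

4

Σπ(i) = 1+…+8 = 36; Σa = 7+7+5+1+2+1+6+3 = 32; disp = 36−32 = 4.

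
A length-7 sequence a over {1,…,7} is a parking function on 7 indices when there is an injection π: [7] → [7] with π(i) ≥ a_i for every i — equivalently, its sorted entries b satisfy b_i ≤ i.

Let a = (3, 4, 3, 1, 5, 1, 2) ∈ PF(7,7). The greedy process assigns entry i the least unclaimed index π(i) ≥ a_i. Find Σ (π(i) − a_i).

Σπ(i) = 1+…+7 = 28; Σa = 3+4+3+1+5+1+2 = 19; disp = 28−19 = 9.

9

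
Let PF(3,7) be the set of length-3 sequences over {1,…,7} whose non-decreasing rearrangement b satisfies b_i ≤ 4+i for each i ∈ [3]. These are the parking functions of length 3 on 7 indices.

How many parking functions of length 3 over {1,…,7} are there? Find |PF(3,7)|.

#PF = (8−3)·8^(3−1) = 5 · 64 = 320 (Konheim–Weiss)
Check (6,3,1) → sorted (1,3,6): b_i ≤ 4+i ∀i, a PF.

320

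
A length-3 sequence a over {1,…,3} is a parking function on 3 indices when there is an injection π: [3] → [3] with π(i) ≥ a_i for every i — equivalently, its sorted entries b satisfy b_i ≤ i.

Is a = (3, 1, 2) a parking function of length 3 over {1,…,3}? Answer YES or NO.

YES

Rearranged: b = (1, 2, 3).
  b_1=1 ≤ 1
  b_2=2 ≤ 2
  b_3=3 ≤ 3
All bounds hold ⇒ YES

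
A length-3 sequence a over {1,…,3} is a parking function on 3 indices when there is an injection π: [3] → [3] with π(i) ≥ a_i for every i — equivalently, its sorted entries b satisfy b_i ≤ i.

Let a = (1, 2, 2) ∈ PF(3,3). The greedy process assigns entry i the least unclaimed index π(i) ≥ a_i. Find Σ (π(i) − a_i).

Σπ(i) = 1+…+3 = 6; Σa = 1+2+2 = 5; disp = 6−5 = 1.

1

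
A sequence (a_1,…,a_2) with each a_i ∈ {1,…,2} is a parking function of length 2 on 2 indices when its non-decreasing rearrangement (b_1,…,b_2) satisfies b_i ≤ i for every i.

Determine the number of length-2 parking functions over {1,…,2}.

#PF = 1·3^1 = 1×3 = 3
E.g. (1,1) → sorted (1,1): b_i ≤ i ∀i, a PF.

3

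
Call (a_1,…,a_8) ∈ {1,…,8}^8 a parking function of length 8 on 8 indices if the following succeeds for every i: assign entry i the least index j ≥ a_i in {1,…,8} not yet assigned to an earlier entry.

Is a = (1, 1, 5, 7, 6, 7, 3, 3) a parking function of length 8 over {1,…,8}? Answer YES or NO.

YES

Sorted: b = (1, 1, 3, 3, 5, 6, 7, 7).
  b_1=1 ≤ 1
  b_2=1 ≤ 2
  b_3=3 ≤ 3
  b_4=3 ≤ 4
  b_5=5 ≤ 5
  b_6=6 ≤ 6
  b_7=7 ≤ 7
  b_8=7 ≤ 8
All bounds hold ⇒ YES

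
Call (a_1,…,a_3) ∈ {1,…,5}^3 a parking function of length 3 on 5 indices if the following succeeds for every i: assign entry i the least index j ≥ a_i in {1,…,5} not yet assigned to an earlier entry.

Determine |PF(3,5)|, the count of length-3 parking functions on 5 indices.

|PF(3,5)| = (6−3)·6^(3−1) = 3 · 36 = 108 (Konheim–Weiss)
E.g. (2,3,4) → sorted (2,3,4): b_i ≤ 2+i ∀i, a PF.

108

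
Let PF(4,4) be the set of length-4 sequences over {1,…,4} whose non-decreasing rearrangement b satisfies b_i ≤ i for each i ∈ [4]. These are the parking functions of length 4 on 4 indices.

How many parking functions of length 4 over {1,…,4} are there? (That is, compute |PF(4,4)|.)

125

|PF(4,4)| = (5−4)·5^(4−1) = 1×125 = 125 (Konheim–Weiss)
E.g. (1,3,1,1) → sorted (1,1,1,3): b_i ≤ i ∀i, a PF.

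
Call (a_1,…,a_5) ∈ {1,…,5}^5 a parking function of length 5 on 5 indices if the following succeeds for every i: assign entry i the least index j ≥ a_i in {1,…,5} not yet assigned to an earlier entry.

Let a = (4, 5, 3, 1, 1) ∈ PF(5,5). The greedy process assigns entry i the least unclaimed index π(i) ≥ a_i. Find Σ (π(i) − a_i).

Σπ(i) = 1+…+5 = 15; Σa = 4+5+3+1+1 = 14; disp = 15−14 = 1.

1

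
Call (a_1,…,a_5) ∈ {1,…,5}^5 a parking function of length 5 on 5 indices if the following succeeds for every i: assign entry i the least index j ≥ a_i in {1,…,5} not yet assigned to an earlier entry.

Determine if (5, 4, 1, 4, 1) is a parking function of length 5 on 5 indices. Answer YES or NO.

NO

Rearranged: b = (1, 1, 4, 4, 5).
  b_1=1 ≤ 1
  b_2=1 ≤ 2
  b_3=4 > 3
  fails at i=3 ⇒ NO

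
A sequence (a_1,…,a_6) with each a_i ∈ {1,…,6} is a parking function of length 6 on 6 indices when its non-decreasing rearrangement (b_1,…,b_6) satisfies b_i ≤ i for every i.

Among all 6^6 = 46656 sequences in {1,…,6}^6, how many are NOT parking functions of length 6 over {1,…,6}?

|PF| = (6+1−6)·(6+1)^{6−1} = 1·16807 = 16807 (Konheim–Weiss)
One tuple (6,3,6,6,3,6) → sorted (3,3,6,6,6,6): b_1=3>1, not a PF.
6^6 − 16807 = 46656 − 16807 = 29849

29849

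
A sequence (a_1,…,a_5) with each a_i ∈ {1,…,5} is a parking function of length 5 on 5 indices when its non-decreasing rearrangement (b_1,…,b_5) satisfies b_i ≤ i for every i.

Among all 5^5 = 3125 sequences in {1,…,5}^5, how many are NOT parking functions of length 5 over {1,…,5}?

1829

|PF(5,5)| = (5+1−5)·(5+1)^{5−1} = 1×1296 = 1296 (Konheim–Weiss)
Check (4,4,5,5,4) → sorted (4,4,4,5,5): b_1=4>1, not a PF.
5^5 − 1296 = 3125 − 1296 = 1829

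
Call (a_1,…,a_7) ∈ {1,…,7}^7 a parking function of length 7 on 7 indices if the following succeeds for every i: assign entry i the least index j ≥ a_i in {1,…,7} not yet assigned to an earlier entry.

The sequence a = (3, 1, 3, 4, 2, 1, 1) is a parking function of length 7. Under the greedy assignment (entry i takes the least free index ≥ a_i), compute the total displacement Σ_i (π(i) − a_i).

13

Σπ = 7·8/2 = 28 (π permutes [7]); Σa = 3+1+3+4+2+1+1 = 15; disp = 28−15 = 13.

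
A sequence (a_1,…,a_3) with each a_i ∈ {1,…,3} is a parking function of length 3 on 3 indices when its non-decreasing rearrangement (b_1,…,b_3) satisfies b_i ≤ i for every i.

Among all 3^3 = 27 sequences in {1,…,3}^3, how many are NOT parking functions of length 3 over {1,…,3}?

#PF = (3+1−3)·(3+1)^{3−1} = 1 · 16 = 16 [KW]
Example (3,2,2) → sorted (2,2,3): b_1=2>1, not a PF.
3^3 − 16 = 27 − 16 = 11

11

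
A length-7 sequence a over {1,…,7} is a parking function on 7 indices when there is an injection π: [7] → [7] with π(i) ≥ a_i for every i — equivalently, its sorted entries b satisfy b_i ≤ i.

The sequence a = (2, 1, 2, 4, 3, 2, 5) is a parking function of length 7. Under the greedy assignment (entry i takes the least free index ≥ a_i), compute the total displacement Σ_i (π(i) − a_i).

9

Σπ(i) = 1+…+7 = 28; Σa = 2+1+2+4+3+2+5 = 19; disp = 28−19 = 9.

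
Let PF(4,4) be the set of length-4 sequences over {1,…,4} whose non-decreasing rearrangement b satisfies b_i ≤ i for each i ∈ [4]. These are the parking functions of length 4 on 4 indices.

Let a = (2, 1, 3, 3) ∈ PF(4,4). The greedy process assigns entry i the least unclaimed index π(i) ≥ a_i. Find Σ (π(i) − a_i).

Σπ = 4·5/2 = 10 (π permutes [4]); Σa = 2+1+3+3 = 9; disp = 10−9 = 1.

1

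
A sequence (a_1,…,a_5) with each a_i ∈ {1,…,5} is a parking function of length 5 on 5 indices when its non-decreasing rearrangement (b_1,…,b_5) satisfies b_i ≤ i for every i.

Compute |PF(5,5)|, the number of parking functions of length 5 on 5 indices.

1296

|PF(5,5)| = (6−5)·6^(5−1) = 1 · 1296 = 1296
Example (4,1,3,3,2) → sorted (1,2,3,3,4): b_i ≤ i ∀i, a PF.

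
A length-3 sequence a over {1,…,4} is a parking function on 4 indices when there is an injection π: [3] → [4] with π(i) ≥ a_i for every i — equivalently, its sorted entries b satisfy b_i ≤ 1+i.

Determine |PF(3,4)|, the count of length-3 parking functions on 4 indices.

50

|PF| = 2·5^2 = 2 · 25 = 50 (Pollak)
Check (1,2,1) → sorted (1,1,2): b_i ≤ 1+i ∀i, a PF.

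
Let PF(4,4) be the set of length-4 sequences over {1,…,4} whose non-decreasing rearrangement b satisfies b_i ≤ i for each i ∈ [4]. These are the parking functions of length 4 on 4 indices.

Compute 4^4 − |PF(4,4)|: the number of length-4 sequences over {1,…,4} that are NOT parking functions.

131

#PF = (4+1−4)·(4+1)^{4−1} = 1 · 125 = 125 (Pollak)
One tuple (4,3,3,3) → sorted (3,3,3,4): b_1=3>1, not a PF.
4^4 − 125 = 256 − 125 = 131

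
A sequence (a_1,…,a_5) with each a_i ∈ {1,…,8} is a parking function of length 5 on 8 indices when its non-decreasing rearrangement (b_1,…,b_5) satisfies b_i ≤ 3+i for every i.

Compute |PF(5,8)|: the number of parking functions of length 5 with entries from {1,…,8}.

|PF| = (8+1−5)·(8+1)^{5−1} = 4×6561 = 26244
One tuple (2,1,4,3,2) → sorted (1,2,2,3,4): b_i ≤ 3+i ∀i, a PF.

26244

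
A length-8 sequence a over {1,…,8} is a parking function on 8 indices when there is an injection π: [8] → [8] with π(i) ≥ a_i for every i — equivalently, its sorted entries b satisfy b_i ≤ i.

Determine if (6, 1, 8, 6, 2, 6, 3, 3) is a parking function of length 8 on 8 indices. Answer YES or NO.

NO

Rearranged: b = (1, 2, 3, 3, 6, 6, 6, 8).
  b_1=1 ≤ 1
  b_2=2 ≤ 2
  b_3=3 ≤ 3
  b_4=3 ≤ 4
  b_5=6 > 5
  fails at i=5 ⇒ NO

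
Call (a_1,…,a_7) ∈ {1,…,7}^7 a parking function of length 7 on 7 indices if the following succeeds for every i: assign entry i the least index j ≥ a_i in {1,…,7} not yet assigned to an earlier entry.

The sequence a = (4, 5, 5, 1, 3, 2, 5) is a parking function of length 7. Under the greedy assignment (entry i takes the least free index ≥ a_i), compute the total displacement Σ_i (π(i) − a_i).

3

Σπ = 28 ({1..7} each once); Σa = 4+5+5+1+3+2+5 = 25; disp = 28−25 = 3.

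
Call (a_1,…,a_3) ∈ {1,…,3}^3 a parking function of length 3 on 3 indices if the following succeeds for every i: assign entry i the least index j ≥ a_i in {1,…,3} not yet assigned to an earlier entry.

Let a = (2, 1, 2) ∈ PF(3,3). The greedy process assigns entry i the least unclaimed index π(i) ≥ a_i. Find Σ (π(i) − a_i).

Σπ = 3·4/2 = 6 (π permutes [3]); Σa = 2+1+2 = 5; disp = 6−5 = 1.

1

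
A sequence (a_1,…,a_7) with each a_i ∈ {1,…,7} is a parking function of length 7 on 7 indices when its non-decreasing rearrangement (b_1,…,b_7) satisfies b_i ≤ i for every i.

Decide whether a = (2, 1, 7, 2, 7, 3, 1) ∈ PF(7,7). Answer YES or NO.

Rearranged: b = (1, 1, 2, 2, 3, 7, 7).
  b_1=1 ≤ 1
  b_2=1 ≤ 2
  b_3=2 ≤ 3
  b_4=2 ≤ 4
  b_5=3 ≤ 5
  b_6=7 > 6
  fails at i=6 ⇒ NO

NO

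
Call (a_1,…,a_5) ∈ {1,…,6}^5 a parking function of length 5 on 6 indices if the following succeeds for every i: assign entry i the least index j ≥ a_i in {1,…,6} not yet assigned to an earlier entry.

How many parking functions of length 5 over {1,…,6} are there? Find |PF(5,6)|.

Count = (7−5)·7^(5−1) = 2×2401 = 4802 (Pollak)
Check (3,5,2,4,1) → sorted (1,2,3,4,5): b_i ≤ 1+i ∀i, a PF.

4802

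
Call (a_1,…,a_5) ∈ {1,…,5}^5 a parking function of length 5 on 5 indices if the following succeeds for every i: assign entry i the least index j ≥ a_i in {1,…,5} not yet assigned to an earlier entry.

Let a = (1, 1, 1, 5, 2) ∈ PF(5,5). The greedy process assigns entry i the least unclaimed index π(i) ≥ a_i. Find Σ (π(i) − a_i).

5

Σπ(i) = 1+…+5 = 15; Σa = 1+1+1+5+2 = 10; disp = 15−10 = 5.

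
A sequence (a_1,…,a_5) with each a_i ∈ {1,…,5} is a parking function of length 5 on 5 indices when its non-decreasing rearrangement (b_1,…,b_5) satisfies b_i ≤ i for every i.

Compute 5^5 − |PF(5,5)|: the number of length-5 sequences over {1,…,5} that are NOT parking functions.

1829

#PF = (5+1−5)·(5+1)^{5−1} = 1×1296 = 1296
Example (5,4,3,4,4) → sorted (3,4,4,4,5): b_1=3>1, not a PF.
5^5 − 1296 = 3125 − 1296 = 1829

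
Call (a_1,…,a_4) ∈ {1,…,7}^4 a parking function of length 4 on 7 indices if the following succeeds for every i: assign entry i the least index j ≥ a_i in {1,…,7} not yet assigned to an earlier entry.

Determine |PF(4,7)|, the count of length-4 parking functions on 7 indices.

#PF = (7+1−4)·(7+1)^{4−1} = 4×512 = 2048 [KW]
Check (2,7,4,3) → sorted (2,3,4,7): b_i ≤ 3+i ∀i, a PF.

2048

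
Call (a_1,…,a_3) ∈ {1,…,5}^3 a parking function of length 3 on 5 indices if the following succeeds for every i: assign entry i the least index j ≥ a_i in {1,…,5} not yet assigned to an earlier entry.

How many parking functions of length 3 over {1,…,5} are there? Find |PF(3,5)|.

Count = (5−3+1)·(5+1)^(3−1) = 3·36 = 108 [KW]
One tuple (1,2,5) → sorted (1,2,5): b_i ≤ 2+i ∀i, a PF.

108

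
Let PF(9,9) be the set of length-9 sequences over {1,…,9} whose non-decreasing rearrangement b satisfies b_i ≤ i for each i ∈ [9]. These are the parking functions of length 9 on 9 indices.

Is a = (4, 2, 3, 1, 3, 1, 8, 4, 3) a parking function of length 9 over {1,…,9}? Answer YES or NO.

YES

Rearranged: b = (1, 1, 2, 3, 3, 3, 4, 4, 8).
  b_1=1 ≤ 1
  b_2=1 ≤ 2
  b_3=2 ≤ 3
  b_4=3 ≤ 4
  b_5=3 ≤ 5
  b_6=3 ≤ 6
  b_7=4 ≤ 7
  b_8=4 ≤ 8
  b_9=8 ≤ 9
All bounds hold ⇒ YES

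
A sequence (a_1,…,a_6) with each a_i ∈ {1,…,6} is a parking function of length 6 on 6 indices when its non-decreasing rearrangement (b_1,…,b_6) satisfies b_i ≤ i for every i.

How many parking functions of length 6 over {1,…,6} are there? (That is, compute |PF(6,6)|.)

|PF| = (6+1−6)·(6+1)^{6−1} = 1×16807 = 16807 (Pollak)
Check (2,3,3,4,1,2) → sorted (1,2,2,3,3,4): b_i ≤ i ∀i, a PF.

16807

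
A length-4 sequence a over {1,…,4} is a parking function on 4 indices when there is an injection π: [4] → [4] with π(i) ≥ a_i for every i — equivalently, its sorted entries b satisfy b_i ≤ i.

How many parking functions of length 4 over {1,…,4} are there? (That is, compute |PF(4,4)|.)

|PF(4,4)| = (5−4)·5^(4−1) = 1×125 = 125 (Pollak)
One tuple (1,2,1,4) → sorted (1,1,2,4): b_i ≤ i ∀i, a PF.

125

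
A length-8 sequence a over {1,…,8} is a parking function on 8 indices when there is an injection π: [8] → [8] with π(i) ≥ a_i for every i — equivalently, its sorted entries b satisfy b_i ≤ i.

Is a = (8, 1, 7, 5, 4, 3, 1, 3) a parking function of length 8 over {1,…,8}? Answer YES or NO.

Order a: b = (1, 1, 3, 3, 4, 5, 7, 8).
  b_1=1 ≤ 1
  b_2=1 ≤ 2
  b_3=3 ≤ 3
  b_4=3 ≤ 4
  b_5=4 ≤ 5
  b_6=5 ≤ 6
  b_7=7 ≤ 7
  b_8=8 ≤ 8
All bounds hold ⇒ YES

YES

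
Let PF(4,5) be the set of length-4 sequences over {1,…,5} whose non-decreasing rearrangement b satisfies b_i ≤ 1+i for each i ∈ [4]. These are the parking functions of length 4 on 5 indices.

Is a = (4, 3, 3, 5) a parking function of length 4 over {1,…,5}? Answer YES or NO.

NO

Sorted: b = (3, 3, 4, 5).
  b_1=3 > 2
  fails at i=1 ⇒ NO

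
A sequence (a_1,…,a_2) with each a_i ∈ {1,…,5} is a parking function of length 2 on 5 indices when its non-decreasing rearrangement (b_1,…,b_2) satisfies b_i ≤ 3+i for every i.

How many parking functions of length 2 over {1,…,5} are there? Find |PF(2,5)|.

24

Count = (5−2+1)·(5+1)^(2−1) = 4×6 = 24 (Pollak)
E.g. (3,4) → sorted (3,4): b_i ≤ 3+i ∀i, a PF.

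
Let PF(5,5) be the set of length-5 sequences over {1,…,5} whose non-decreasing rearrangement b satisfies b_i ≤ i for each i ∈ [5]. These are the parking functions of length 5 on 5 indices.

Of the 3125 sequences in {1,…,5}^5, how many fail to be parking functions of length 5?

1829

|PF| = (6−5)·6^(5−1) = 1·1296 = 1296
Check (5,2,1,3,5) → sorted (1,2,3,5,5): b_4=5>4, not a PF.
So 3125 − 1296 = 1829 fail.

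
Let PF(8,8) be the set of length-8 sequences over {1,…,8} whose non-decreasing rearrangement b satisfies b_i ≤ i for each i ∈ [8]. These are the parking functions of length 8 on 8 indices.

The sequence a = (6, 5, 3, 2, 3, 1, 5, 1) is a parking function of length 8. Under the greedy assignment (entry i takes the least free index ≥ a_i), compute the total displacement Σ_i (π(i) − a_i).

10

Σπ = 8·9/2 = 36 (π permutes [8]); Σa = 6+5+3+2+3+1+5+1 = 26; disp = 36−26 = 10.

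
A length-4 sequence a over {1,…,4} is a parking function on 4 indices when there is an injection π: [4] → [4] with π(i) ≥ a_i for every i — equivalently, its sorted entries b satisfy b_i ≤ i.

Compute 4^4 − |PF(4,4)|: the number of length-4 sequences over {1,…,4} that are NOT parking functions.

131

|PF| = 1·5^3 = 1×125 = 125 (Pollak)
Example (4,3,3,4) → sorted (3,3,4,4): b_1=3>1, not a PF.
4^4 − 125 = 256 − 125 = 131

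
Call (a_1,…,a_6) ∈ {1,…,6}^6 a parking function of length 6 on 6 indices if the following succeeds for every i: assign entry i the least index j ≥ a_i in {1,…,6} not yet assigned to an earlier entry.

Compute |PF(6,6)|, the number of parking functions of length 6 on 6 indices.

16807

Count = (7−6)·7^(6−1) = 1 · 16807 = 16807 (Pollak)
E.g. (4,2,6,2,1,4) → sorted (1,2,2,4,4,6): b_i ≤ i ∀i, a PF.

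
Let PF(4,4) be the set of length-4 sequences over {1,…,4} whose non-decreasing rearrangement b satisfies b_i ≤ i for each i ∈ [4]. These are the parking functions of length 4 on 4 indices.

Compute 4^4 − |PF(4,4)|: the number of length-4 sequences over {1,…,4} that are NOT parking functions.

|PF(4,4)| = 1·5^3 = 1 · 125 = 125 (Pollak)
Example (2,2,2,3) → sorted (2,2,2,3): b_1=2>1, not a PF.
4^4 − 125 = 256 − 125 = 131

131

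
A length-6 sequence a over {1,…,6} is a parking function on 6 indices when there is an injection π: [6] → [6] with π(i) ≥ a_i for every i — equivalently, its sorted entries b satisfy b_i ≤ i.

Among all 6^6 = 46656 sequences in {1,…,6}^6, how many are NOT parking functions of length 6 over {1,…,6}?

#PF = (6+1−6)·(6+1)^{6−1} = 1 · 16807 = 16807 (Konheim–Weiss)
Check (4,3,4,3,3,3) → sorted (3,3,3,3,4,4): b_1=3>1, not a PF.
So 46656 − 16807 = 29849 fail.

29849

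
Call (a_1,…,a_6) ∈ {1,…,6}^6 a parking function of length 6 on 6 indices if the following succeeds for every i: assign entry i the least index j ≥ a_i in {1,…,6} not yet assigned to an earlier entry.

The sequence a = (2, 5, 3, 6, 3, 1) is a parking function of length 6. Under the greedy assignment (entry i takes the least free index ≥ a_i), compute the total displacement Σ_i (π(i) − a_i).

Σπ(i) = 1+…+6 = 21; Σa = 2+5+3+6+3+1 = 20; disp = 21−20 = 1.

1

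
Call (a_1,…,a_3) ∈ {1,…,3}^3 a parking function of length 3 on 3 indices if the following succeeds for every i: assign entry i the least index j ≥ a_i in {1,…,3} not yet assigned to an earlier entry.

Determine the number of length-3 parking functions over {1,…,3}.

|PF(3,3)| = (4−3)·4^(3−1) = 1 · 16 = 16 (Konheim–Weiss)
Example (2,3,1) → sorted (1,2,3): b_i ≤ i ∀i, a PF.

16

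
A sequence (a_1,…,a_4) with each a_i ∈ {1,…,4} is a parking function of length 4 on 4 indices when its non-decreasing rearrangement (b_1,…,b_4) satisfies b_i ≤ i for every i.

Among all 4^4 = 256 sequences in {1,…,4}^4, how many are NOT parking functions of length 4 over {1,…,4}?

131

|PF| = (4−4+1)·(4+1)^(4−1) = 1×125 = 125
Example (1,2,4,4) → sorted (1,2,4,4): b_3=4>3, not a PF.
4^4 − 125 = 256 − 125 = 131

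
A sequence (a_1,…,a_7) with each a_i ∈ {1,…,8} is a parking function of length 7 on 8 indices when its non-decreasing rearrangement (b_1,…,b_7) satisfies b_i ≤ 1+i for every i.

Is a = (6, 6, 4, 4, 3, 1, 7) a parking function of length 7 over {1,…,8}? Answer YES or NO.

Rearranged: b = (1, 3, 4, 4, 6, 6, 7).
  b_1=1 ≤ 2
  b_2=3 ≤ 3
  b_3=4 ≤ 4
  b_4=4 ≤ 5
  b_5=6 ≤ 6
  b_6=6 ≤ 7
  b_7=7 ≤ 8
All bounds hold ⇒ YES

YES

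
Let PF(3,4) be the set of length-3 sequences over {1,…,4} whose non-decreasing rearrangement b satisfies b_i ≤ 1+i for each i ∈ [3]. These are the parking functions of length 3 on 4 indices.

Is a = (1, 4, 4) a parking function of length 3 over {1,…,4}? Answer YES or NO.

Sorted: b = (1, 4, 4).
  b_1=1 ≤ 2
  b_2=4 > 3
  fails at i=2 ⇒ NO

NO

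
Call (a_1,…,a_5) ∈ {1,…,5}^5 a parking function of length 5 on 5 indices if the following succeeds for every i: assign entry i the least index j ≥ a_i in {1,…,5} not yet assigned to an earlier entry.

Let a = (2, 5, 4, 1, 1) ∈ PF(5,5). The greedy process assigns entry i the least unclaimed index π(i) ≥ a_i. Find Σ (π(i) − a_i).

Σπ = 5·6/2 = 15 (π permutes [5]); Σa = 2+5+4+1+1 = 13; disp = 15−13 = 2.

2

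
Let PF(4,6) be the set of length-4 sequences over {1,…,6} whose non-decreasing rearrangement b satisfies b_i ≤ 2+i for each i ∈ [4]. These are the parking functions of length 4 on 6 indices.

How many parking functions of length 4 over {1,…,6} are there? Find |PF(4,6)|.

|PF| = (6+1−4)·(6+1)^{4−1} = 3·343 = 1029 (Konheim–Weiss)
E.g. (4,1,4,6) → sorted (1,4,4,6): b_i ≤ 2+i ∀i, a PF.

1029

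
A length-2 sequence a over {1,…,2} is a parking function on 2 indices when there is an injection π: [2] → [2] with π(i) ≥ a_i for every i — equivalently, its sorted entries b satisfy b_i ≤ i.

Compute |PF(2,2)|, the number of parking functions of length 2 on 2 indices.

3

|PF(2,2)| = 1·3^1 = 1·3 = 3
One tuple (1,1) → sorted (1,1): b_i ≤ i ∀i, a PF.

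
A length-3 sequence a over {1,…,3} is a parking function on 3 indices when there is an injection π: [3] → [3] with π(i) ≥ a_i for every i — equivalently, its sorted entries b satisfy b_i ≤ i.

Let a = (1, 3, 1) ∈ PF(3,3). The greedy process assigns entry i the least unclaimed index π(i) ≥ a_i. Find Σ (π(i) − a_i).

1

Σπ = 6 ({1..3} each once); Σa = 1+3+1 = 5; disp = 6−5 = 1.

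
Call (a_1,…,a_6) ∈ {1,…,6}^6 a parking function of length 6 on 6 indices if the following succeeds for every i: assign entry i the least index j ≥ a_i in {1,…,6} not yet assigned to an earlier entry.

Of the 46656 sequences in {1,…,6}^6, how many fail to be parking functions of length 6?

29849

|PF(6,6)| = 1·7^5 = 1·16807 = 16807
Example (4,2,3,5,4,5) → sorted (2,3,4,4,5,5): b_1=2>1, not a PF.
Total 46656; non-PF = 46656−16807 = 29849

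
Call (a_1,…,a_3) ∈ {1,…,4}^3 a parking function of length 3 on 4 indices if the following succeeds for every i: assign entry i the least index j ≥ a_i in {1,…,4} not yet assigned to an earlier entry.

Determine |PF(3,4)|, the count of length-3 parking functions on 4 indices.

|PF| = (4+1−3)·(4+1)^{3−1} = 2×25 = 50 (Pollak)
Check (1,3,1) → sorted (1,1,3): b_i ≤ 1+i ∀i, a PF.

50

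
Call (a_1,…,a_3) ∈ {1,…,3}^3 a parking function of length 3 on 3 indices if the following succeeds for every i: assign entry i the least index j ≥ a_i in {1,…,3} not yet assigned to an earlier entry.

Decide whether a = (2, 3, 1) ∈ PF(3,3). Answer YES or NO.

YES

Order a: b = (1, 2, 3).
  b_1=1 ≤ 1
  b_2=2 ≤ 2
  b_3=3 ≤ 3
All bounds hold ⇒ YES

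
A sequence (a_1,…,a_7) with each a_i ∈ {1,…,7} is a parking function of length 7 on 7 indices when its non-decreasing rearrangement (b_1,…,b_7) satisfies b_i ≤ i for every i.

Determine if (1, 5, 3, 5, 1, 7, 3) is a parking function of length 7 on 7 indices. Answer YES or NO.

YES

Sorted: b = (1, 1, 3, 3, 5, 5, 7).
  b_1=1 ≤ 1
  b_2=1 ≤ 2
  b_3=3 ≤ 3
  b_4=3 ≤ 4
  b_5=5 ≤ 5
  b_6=5 ≤ 6
  b_7=7 ≤ 7
All bounds hold ⇒ YES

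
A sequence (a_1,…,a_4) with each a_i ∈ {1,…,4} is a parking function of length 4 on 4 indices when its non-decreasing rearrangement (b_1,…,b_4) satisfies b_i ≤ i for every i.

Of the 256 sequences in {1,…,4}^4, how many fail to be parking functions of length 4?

|PF(4,4)| = (5−4)·5^(4−1) = 1×125 = 125
E.g. (3,3,3,3) → sorted (3,3,3,3): b_1=3>1, not a PF.
Total 256; non-PF = 256−125 = 131

131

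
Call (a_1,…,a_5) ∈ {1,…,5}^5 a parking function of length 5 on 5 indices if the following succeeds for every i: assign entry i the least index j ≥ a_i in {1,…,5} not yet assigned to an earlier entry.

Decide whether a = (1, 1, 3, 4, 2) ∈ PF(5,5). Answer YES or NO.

Rearranged: b = (1, 1, 2, 3, 4).
  b_1=1 ≤ 1
  b_2=1 ≤ 2
  b_3=2 ≤ 3
  b_4=3 ≤ 4
  b_5=4 ≤ 5
All bounds hold ⇒ YES

YES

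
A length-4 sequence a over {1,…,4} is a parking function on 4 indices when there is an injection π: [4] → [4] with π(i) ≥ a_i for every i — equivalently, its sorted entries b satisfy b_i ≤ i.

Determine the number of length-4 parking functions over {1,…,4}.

125

|PF(4,4)| = 1·5^3 = 1 · 125 = 125 [KW]
Example (2,2,1,4) → sorted (1,2,2,4): b_i ≤ i ∀i, a PF.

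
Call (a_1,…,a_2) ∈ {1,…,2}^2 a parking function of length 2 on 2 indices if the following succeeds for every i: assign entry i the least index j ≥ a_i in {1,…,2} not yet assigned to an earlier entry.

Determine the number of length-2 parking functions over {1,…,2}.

3

|PF(2,2)| = (2+1−2)·(2+1)^{2−1} = 1×3 = 3 [KW]
One tuple (1,1) → sorted (1,1): b_i ≤ i ∀i, a PF.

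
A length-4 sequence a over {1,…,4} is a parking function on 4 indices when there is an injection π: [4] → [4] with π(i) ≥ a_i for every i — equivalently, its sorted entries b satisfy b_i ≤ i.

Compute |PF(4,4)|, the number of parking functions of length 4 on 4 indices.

|PF(4,4)| = (5−4)·5^(4−1) = 1×125 = 125 (Pollak)
One tuple (2,1,3,2) → sorted (1,2,2,3): b_i ≤ i ∀i, a PF.

125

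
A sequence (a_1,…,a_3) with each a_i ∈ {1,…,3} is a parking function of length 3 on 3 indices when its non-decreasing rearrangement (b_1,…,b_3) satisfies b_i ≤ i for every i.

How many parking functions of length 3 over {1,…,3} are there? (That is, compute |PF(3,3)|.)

16

|PF(3,3)| = (4−3)·4^(3−1) = 1·16 = 16 [KW]
One tuple (2,3,1) → sorted (1,2,3): b_i ≤ i ∀i, a PF.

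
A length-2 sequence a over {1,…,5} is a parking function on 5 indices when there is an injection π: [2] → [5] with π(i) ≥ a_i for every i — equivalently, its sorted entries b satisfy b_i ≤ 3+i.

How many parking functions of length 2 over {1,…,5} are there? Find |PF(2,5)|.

|PF| = (5+1−2)·(5+1)^{2−1} = 4 · 6 = 24 [KW]
Check (2,3) → sorted (2,3): b_i ≤ 3+i ∀i, a PF.

24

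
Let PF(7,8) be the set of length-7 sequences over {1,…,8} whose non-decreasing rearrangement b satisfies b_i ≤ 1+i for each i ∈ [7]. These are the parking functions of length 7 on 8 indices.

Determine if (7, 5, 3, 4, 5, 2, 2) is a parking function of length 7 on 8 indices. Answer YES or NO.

Rearranged: b = (2, 2, 3, 4, 5, 5, 7).
  b_1=2 ≤ 2
  b_2=2 ≤ 3
  b_3=3 ≤ 4
  b_4=4 ≤ 5
  b_5=5 ≤ 6
  b_6=5 ≤ 7
  b_7=7 ≤ 8
All bounds hold ⇒ YES

YES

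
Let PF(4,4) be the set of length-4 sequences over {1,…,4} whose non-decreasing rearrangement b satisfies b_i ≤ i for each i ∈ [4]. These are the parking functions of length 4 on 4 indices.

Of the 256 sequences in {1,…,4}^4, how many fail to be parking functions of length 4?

|PF| = (4+1−4)·(4+1)^{4−1} = 1·125 = 125 (Konheim–Weiss)
One tuple (3,3,4,3) → sorted (3,3,3,4): b_1=3>1, not a PF.
So 256 − 125 = 131 fail.

131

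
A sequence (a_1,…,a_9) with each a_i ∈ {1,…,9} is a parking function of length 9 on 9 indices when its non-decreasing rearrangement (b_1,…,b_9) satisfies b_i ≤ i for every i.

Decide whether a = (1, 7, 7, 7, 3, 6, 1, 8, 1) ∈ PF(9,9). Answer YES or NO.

NO

Rearranged: b = (1, 1, 1, 3, 6, 7, 7, 7, 8).
  b_1=1 ≤ 1
  b_2=1 ≤ 2
  b_3=1 ≤ 3
  b_4=3 ≤ 4
  b_5=6 > 5
  fails at i=5 ⇒ NO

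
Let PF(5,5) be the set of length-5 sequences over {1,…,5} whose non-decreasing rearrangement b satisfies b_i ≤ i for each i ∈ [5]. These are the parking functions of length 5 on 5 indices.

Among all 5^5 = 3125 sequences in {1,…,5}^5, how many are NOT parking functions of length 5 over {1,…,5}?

|PF| = 1·6^4 = 1×1296 = 1296 (Pollak)
Example (5,3,2,2,3) → sorted (2,2,3,3,5): b_1=2>1, not a PF.
So 3125 − 1296 = 1829 fail.

1829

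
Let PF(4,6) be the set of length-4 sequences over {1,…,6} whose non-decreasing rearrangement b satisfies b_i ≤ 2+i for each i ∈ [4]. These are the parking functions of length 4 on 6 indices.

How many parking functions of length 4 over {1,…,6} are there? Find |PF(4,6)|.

1029

|PF(4,6)| = 3·7^3 = 3·343 = 1029 (Pollak)
E.g. (5,4,1,2) → sorted (1,2,4,5): b_i ≤ 2+i ∀i, a PF.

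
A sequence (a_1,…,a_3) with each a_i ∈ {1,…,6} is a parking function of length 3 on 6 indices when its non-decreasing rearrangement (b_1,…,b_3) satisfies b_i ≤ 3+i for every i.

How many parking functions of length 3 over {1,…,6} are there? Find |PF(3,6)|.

196

#PF = 4·7^2 = 4·49 = 196 [KW]
Example (2,4,5) → sorted (2,4,5): b_i ≤ 3+i ∀i, a PF.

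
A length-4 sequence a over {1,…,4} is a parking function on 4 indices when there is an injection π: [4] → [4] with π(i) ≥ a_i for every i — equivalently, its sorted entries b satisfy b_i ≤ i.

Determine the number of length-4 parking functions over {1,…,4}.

125

#PF = (4+1−4)·(4+1)^{4−1} = 1×125 = 125 (Konheim–Weiss)
E.g. (1,2,1,2) → sorted (1,1,2,2): b_i ≤ i ∀i, a PF.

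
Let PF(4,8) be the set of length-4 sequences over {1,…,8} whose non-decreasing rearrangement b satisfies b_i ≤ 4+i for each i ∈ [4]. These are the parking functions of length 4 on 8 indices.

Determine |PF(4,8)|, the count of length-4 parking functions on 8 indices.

|PF(4,8)| = (8+1−4)·(8+1)^{4−1} = 5×729 = 3645 (Pollak)
Check (7,1,1,7) → sorted (1,1,7,7): b_i ≤ 4+i ∀i, a PF.

3645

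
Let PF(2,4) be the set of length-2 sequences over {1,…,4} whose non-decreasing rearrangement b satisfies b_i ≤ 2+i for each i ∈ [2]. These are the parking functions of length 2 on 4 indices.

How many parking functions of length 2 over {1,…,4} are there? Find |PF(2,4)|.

15

|PF(2,4)| = 3·5^1 = 3·5 = 15
E.g. (2,1) → sorted (1,2): b_i ≤ 2+i ∀i, a PF.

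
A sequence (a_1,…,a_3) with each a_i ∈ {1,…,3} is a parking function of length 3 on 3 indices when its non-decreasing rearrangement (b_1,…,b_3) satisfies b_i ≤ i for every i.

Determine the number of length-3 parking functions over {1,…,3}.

|PF| = 1·4^2 = 1·16 = 16
Example (2,3,1) → sorted (1,2,3): b_i ≤ i ∀i, a PF.

16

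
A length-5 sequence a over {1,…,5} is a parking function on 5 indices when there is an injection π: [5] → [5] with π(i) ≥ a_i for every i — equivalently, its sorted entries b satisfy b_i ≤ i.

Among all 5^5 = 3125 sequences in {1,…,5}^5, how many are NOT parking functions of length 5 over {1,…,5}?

1829

Count = (6−5)·6^(5−1) = 1 · 1296 = 1296 (Pollak)
Check (3,5,5,1,3) → sorted (1,3,3,5,5): b_2=3>2, not a PF.
5^5 − 1296 = 3125 − 1296 = 1829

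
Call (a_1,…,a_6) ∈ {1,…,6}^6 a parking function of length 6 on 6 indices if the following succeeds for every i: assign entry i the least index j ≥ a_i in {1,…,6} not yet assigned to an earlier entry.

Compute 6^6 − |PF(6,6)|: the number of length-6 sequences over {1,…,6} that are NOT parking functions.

29849

|PF(6,6)| = 1·7^5 = 1 · 16807 = 16807 [KW]
E.g. (2,4,4,3,5,6) → sorted (2,3,4,4,5,6): b_1=2>1, not a PF.
6^6 − 16807 = 46656 − 16807 = 29849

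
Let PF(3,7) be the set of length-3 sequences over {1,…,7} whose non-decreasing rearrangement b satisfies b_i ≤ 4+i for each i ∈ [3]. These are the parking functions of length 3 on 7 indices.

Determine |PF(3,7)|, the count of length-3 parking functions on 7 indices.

320

|PF(3,7)| = (7+1−3)·(7+1)^{3−1} = 5·64 = 320 (Konheim–Weiss)
Check (7,3,1) → sorted (1,3,7): b_i ≤ 4+i ∀i, a PF.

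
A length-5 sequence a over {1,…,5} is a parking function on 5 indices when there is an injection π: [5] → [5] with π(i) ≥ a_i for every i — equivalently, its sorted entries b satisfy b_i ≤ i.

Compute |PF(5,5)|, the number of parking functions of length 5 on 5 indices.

Count = (5+1−5)·(5+1)^{5−1} = 1·1296 = 1296 (Pollak)
Example (3,4,3,1,2) → sorted (1,2,3,3,4): b_i ≤ i ∀i, a PF.

1296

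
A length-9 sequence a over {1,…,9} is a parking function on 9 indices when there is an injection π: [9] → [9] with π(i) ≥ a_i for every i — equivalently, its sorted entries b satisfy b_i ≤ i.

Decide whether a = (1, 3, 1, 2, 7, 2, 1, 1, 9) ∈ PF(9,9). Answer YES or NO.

YES

Order a: b = (1, 1, 1, 1, 2, 2, 3, 7, 9).
  b_1=1 ≤ 1
  b_2=1 ≤ 2
  b_3=1 ≤ 3
  b_4=1 ≤ 4
  b_5=2 ≤ 5
  b_6=2 ≤ 6
  b_7=3 ≤ 7
  b_8=7 ≤ 8
  b_9=9 ≤ 9
All bounds hold ⇒ YES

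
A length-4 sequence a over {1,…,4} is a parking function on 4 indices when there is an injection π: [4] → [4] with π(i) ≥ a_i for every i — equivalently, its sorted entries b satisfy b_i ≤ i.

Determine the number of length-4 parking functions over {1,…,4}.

|PF| = (4−4+1)·(4+1)^(4−1) = 1 · 125 = 125
One tuple (3,2,3,1) → sorted (1,2,3,3): b_i ≤ i ∀i, a PF.

125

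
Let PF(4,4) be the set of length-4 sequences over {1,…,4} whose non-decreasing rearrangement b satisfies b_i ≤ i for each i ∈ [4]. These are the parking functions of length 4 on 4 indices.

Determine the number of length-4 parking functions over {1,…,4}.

Count = (5−4)·5^(4−1) = 1·125 = 125
Example (1,3,2,4) → sorted (1,2,3,4): b_i ≤ i ∀i, a PF.

125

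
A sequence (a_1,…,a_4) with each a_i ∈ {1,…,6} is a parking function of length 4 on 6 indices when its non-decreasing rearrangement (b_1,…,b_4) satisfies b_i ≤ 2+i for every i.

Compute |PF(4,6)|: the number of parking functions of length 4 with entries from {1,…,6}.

1029

Count = (6+1−4)·(6+1)^{4−1} = 3·343 = 1029 [KW]
Check (6,2,5,4) → sorted (2,4,5,6): b_i ≤ 2+i ∀i, a PF.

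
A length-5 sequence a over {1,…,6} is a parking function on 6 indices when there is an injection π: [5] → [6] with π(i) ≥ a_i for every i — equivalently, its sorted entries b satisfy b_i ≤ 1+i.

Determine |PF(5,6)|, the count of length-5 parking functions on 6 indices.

#PF = (6+1−5)·(6+1)^{5−1} = 2·2401 = 4802
E.g. (4,3,2,4,1) → sorted (1,2,3,4,4): b_i ≤ 1+i ∀i, a PF.

4802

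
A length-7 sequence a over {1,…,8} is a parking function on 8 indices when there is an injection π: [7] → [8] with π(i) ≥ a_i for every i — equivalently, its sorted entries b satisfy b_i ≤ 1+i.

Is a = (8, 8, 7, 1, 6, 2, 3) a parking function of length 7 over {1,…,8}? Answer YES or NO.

NO

Rearranged: b = (1, 2, 3, 6, 7, 8, 8).
  b_1=1 ≤ 2
  b_2=2 ≤ 3
  b_3=3 ≤ 4
  b_4=6 > 5
  fails at i=4 ⇒ NO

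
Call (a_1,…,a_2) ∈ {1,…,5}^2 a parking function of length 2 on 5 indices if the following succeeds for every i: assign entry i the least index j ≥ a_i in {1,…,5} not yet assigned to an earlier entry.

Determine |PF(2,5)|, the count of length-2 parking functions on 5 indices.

24

|PF(2,5)| = 4·6^1 = 4×6 = 24
Check (5,1) → sorted (1,5): b_i ≤ 3+i ∀i, a PF.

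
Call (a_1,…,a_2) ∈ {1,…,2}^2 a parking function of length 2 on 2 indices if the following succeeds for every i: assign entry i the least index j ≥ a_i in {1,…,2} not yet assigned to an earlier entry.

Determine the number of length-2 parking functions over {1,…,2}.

3

|PF(2,2)| = (3−2)·3^(2−1) = 1×3 = 3
One tuple (1,2) → sorted (1,2): b_i ≤ i ∀i, a PF.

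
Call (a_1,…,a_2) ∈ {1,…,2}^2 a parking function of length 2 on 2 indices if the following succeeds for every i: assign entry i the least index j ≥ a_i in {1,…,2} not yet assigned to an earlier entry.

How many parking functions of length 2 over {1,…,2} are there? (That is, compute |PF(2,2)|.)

3

#PF = 1·3^1 = 1 · 3 = 3
Check (1,2) → sorted (1,2): b_i ≤ i ∀i, a PF.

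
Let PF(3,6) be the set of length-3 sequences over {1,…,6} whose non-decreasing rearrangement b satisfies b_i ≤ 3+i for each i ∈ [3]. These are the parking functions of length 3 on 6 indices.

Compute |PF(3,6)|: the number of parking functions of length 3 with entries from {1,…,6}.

Count = (7−3)·7^(3−1) = 4·49 = 196 (Konheim–Weiss)
One tuple (1,3,6) → sorted (1,3,6): b_i ≤ 3+i ∀i, a PF.

196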